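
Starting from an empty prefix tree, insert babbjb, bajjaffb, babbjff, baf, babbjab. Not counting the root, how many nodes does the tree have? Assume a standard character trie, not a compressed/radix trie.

17

Trie structure (* marks end of a word):
(root)
└─ b
   └─ a
      ├─ b
      │  └─ b
      │     └─ j
      │        ├─ a
      │        │  └─ b *
      │        ├─ b *
      │        └─ f
      │           └─ f *
      ├─ f *
      └─ j
         └─ j
            └─ a
               └─ f
                  └─ f
                     └─ b *
Counting every labelled node above: 17.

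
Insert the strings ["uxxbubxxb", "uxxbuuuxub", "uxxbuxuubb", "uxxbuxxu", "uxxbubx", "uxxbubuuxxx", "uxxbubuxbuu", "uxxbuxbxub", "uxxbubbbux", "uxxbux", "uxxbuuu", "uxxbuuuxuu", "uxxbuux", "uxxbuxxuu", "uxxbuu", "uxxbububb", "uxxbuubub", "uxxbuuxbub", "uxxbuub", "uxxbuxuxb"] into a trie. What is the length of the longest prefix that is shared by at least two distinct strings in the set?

9

The deepest shared node is where two words last agree before diverging.
e.g. "uxxbuuuxub" and "uxxbuuuxuu" share the prefix "uxxbuuuxu" of length 9; no pair shares a longer one.
Longest shared-prefix length: 9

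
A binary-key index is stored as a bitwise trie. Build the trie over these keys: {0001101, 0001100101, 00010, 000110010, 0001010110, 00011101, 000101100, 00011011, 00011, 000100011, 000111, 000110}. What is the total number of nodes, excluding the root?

28

Trace insertions, counting only characters that open a new branch:
  "0001101" → 7 new (0, 0, 0, 1, 1, 0, 1)
  "0001100101" → prefix "000110" already present; 4 new (0, 1, 0, 1)
  "00010" → prefix "0001" already present; 1 new (0)
  "000110010" → prefix "000110010" already present; 0 new (none)
  "0001010110" → prefix "00010" already present; 5 new (1, 0, 1, 1, 0)
  "00011101" → prefix "00011" already present; 3 new (1, 0, 1)
  "000101100" → prefix "000101" already present; 3 new (1, 0, 0)
  "00011011" → prefix "0001101" already present; 1 new (1)
  "00011" → prefix "00011" already present; 0 new (none)
  "000100011" → prefix "00010" already present; 4 new (0, 0, 1, 1)
  "000111" → prefix "000111" already present; 0 new (none)
  "000110" → prefix "000110" already present; 0 new (none)
Total nodes = 7 + 4 + 1 + 0 + 5 + 3 + 3 + 1 + 0 + 4 + 0 + 0 = 28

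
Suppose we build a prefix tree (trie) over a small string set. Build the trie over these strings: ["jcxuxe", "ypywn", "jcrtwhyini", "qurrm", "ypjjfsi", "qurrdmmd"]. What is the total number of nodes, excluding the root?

Count nodes per top-level branch (shared prefixes stored once):
  'j'-branch (jcrtwhyini, jcxuxe): 14 nodes
  'q'-branch (qurrdmmd, qurrm): 9 nodes
  'y'-branch (ypjjfsi, ypywn): 10 nodes
Sum: 33

33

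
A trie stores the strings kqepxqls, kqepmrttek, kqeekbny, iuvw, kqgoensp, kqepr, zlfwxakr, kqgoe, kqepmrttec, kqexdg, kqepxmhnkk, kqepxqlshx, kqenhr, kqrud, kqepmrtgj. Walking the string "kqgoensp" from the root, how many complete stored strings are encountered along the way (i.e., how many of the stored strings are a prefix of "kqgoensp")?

2

Traverse "kqgoensp" character by character; count nodes along the way that are marked as word ends.
Prefixes of the query that are stored words: "kqgoe", "kqgoensp"
Count: 2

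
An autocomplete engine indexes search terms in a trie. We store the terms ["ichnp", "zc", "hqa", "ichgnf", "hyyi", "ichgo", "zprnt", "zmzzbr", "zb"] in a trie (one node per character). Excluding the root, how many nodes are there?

27

Trie structure (* marks end of a word):
(root)
├─ h
│  ├─ q
│  │  └─ a *
│  └─ y
│     └─ y
│        └─ i *
├─ i
│  └─ c
│     └─ h
│        ├─ g
│        │  ├─ n
│        │  │  └─ f *
│        │  └─ o *
│        └─ n
│           └─ p *
└─ z
   ├─ b *
   ├─ c *
   ├─ m
   │  └─ z
   │     └─ z
   │        └─ b
   │           └─ r *
   └─ p
      └─ r
         └─ n
            └─ t *
Counting every labelled node above: 27.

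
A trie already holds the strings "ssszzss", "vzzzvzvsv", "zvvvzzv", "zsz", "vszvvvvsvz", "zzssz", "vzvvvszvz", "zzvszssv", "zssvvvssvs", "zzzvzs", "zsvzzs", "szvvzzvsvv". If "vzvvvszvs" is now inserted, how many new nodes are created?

1

The longest prefix of "vzvvvszvs" already in the trie is "vzvvvszv" (length 8).
So 9 − 8 = 1 new nodes.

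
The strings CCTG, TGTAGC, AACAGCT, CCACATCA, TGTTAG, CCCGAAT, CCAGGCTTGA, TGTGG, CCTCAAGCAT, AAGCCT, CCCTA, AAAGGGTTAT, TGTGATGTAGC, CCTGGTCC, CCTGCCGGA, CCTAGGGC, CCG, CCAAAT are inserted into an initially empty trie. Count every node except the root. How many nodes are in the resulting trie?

86

Count nodes per top-level branch (shared prefixes stored once):
  'A'-branch (AAAGGGTTAT, AACAGCT, AAGCCT): 19 nodes
  'C'-branch (CCAAAT, CCACATCA, CCAGGCTTGA, CCCGAAT, CCCTA, CCG, CCTAGGGC, CCTCAAGCAT, CCTG, CCTGCCGGA, CCTGGTCC): 49 nodes
  'T'-branch (TGTAGC, TGTGATGTAGC, TGTGG, TGTTAG): 18 nodes
Sum: 86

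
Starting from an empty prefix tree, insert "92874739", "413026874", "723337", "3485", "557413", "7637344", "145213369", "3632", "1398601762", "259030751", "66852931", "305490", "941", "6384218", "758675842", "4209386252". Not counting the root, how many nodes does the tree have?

107

Trace insertions, counting only characters that open a new branch:
  "92874739" → 8 new (9, 2, 8, 7, 4, 7, 3, 9)
  "413026874" → 9 new (4, 1, 3, 0, 2, 6, 8, 7, 4)
  "723337" → 6 new (7, 2, 3, 3, 3, 7)
  "3485" → 4 new (3, 4, 8, 5)
  "557413" → 6 new (5, 5, 7, 4, 1, 3)
  "7637344" → prefix "7" already present; 6 new (6, 3, 7, 3, 4, 4)
  "145213369" → 9 new (1, 4, 5, 2, 1, 3, 3, 6, 9)
  "3632" → prefix "3" already present; 3 new (6, 3, 2)
  "1398601762" → prefix "1" already present; 9 new (3, 9, 8, 6, 0, 1, 7, 6, 2)
  "259030751" → 9 new (2, 5, 9, 0, 3, 0, 7, 5, 1)
  "66852931" → 8 new (6, 6, 8, 5, 2, 9, 3, 1)
  "305490" → prefix "3" already present; 5 new (0, 5, 4, 9, 0)
  "941" → prefix "9" already present; 2 new (4, 1)
  "6384218" → prefix "6" already present; 6 new (3, 8, 4, 2, 1, 8)
  "758675842" → prefix "7" already present; 8 new (5, 8, 6, 7, 5, 8, 4, 2)
  "4209386252" → prefix "4" already present; 9 new (2, 0, 9, 3, 8, 6, 2, 5, 2)
Total nodes = 8 + 9 + 6 + 4 + 6 + 6 + 9 + 3 + 9 + 9 + 8 + 5 + 2 + 6 + 8 + 9 = 107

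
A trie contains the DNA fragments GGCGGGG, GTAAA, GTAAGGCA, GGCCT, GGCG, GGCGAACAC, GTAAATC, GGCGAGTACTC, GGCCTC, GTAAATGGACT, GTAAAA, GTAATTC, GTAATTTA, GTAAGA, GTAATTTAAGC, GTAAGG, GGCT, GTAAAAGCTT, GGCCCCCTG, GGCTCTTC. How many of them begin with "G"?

Walk to "G"; the words in its subtree are exactly those with that prefix.
Matches: "GGCCCCCTG", "GGCCT", "GGCCTC", "GGCG", "GGCGAACAC", "GGCGAGTACTC", "GGCGGGG", "GGCT", "GGCTCTTC", "GTAAA", "GTAAAA", "GTAAAAGCTT", "GTAAATC", "GTAAATGGACT", "GTAAGA", "GTAAGG", "GTAAGGCA", "GTAATTC", "GTAATTTA", "GTAATTTAAGC"
Count: 20

20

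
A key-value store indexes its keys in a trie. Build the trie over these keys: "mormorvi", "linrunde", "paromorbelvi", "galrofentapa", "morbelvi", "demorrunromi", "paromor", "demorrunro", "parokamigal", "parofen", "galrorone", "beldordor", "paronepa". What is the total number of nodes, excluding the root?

Count nodes per top-level branch (shared prefixes stored once):
  'b'-branch (beldordor): 9 nodes
  'd'-branch (demorrunro, demorrunromi): 12 nodes
  'g'-branch (galrofentapa, galrorone): 16 nodes
  'l'-branch (linrunde): 8 nodes
  'm'-branch (morbelvi, mormorvi): 13 nodes
  'p'-branch (parofen, parokamigal, paromor, paromorbelvi, paronepa): 26 nodes
Sum: 84

84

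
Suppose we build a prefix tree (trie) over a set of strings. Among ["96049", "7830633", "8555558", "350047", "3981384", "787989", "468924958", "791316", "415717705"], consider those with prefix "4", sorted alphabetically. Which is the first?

Words with prefix "4", in lexicographic order: "415717705", "468924958"
Position 1: 415717705

415717705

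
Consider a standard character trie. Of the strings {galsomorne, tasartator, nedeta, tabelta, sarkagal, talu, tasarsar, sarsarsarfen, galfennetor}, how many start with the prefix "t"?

Filter for entries beginning with "t":
Words under "t": tabelta, talu, tasarsar, tasartator
Count: 4

4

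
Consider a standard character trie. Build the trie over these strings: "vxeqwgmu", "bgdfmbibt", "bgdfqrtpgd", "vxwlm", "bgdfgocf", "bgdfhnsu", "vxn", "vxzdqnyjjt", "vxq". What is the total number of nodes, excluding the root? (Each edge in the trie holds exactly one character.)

44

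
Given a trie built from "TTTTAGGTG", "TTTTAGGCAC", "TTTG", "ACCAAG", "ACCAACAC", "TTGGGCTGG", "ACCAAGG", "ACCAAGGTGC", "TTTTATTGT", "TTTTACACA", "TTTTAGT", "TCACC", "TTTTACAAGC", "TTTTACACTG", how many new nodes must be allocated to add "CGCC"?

4

Nothing in the trie begins with "C"; the whole of "CGCC" is new.
4 − 0 = 4 new nodes.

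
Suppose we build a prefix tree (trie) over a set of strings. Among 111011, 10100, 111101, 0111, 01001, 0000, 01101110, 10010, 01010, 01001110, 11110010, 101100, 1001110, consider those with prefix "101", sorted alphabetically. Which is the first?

10100

DFS of the "101" subtree visits, in order: "10100", "101100"
The 1st is 10100.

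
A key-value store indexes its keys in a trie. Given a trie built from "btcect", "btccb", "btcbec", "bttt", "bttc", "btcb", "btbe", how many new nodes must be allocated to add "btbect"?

Walking "btbect" from the root, the first 4 characters ("btbe") follow existing edges; "c" is the first miss.
New nodes needed: |"btbect"| − 4 = 6 − 4 = 2.

2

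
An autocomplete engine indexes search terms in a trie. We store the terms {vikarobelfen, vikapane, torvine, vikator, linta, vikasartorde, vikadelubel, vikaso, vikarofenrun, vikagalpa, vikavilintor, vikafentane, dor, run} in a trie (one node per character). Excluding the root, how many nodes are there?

79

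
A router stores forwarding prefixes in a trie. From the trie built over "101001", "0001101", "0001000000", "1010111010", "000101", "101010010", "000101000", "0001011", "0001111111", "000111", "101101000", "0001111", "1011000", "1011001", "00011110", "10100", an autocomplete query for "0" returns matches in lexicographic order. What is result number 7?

0001111

Words with prefix "0", in lexicographic order: "0001000000", "000101", "000101000", "0001011", "0001101", "000111", "0001111", "00011110", "0001111111"
Position 7: 0001111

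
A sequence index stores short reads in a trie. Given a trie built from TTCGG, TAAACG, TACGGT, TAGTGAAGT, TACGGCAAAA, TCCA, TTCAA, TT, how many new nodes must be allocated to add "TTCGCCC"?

The longest prefix of "TTCGCCC" already in the trie is "TTCG" (length 4).
So 7 − 4 = 3 new nodes.

3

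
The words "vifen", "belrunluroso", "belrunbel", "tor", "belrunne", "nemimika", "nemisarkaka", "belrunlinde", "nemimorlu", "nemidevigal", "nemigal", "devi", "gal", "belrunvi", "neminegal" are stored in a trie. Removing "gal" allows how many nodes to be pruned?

Walk "gal" from the leaf back toward the root, removing each node that no remaining word uses.
No other word shares any prefix with "gal", so all 3 of its nodes go.
Nodes removed: 3

3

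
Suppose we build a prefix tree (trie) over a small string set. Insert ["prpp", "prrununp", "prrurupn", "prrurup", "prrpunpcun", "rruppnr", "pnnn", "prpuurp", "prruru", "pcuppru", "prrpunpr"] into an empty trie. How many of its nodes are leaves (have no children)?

Leaves are exactly the stored words that no other stored word extends.
Those words: "pcuppru", "pnnn", "prpp", "prpuurp", "prrpunpcun", "prrpunpr", "prrununp", "prrurupn", "rruppnr"
Leaf count: 9

9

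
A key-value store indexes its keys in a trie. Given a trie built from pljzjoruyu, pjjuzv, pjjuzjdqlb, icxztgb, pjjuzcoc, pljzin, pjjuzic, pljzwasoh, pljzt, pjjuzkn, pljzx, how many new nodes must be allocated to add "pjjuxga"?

"pjju" is already a path in the trie; the remaining "xga" must be added.
New nodes needed: |"pjjuxga"| − 4 = 7 − 4 = 3.

3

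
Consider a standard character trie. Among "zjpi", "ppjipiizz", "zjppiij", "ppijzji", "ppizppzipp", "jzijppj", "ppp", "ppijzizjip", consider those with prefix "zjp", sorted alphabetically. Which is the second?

DFS of the "zjp" subtree visits, in order: "zjpi", "zjppiij"
The 2nd is zjppiij.

zjppiij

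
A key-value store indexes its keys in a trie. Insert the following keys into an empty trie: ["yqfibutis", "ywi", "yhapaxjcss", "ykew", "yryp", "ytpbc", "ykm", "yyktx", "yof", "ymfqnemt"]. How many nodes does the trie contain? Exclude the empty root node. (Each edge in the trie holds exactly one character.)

44

For each word, the new-node count is its length minus the longest prefix already in the trie:
  "yqfibutis" → 9 new (y, q, f, i, b, u, t, i, s)
  "ywi" → prefix "y" already present; 2 new (w, i)
  "yhapaxjcss" → prefix "y" already present; 9 new (h, a, p, a, x, j, c, s, s)
  "ykew" → prefix "y" already present; 3 new (k, e, w)
  "yryp" → prefix "y" already present; 3 new (r, y, p)
  "ytpbc" → prefix "y" already present; 4 new (t, p, b, c)
  "ykm" → prefix "yk" already present; 1 new (m)
  "yyktx" → prefix "y" already present; 4 new (y, k, t, x)
  "yof" → prefix "y" already present; 2 new (o, f)
  "ymfqnemt" → prefix "y" already present; 7 new (m, f, q, n, e, m, t)
Total nodes = 9 + 2 + 9 + 3 + 3 + 4 + 1 + 4 + 2 + 7 = 44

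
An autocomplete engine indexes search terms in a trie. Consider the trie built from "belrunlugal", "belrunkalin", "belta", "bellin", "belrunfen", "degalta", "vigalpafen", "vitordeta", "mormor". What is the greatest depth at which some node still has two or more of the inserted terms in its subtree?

Look for the deepest trie node that still has at least two words in its subtree.
"belrunfen" and "belrunkalin" agree on "belrun" (6 characters) before diverging; nothing deeper is shared.
Longest shared-prefix length: 6

6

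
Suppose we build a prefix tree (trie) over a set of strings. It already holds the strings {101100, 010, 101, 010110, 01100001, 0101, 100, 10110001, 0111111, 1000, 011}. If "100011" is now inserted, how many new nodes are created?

2

"1000" is already a path in the trie; the remaining "11" must be added.
New nodes needed: |"100011"| − 4 = 6 − 4 = 2.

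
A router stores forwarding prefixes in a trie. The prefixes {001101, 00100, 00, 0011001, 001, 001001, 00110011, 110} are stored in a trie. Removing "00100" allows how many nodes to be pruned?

A node on "00100"'s path can go only if nothing else ends at it or branches off below it.
Every node on "00100" is still needed (e.g. by "001001"), so nothing is freed.
Nodes removed: 0

0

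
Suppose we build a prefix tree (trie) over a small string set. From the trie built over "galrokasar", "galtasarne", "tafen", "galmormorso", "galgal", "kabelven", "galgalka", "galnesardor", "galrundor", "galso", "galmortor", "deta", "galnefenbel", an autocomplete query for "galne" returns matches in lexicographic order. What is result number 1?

galnefenbel

DFS of the "galne" subtree visits, in order: "galnefenbel", "galnesardor"
Position 1: galnefenbel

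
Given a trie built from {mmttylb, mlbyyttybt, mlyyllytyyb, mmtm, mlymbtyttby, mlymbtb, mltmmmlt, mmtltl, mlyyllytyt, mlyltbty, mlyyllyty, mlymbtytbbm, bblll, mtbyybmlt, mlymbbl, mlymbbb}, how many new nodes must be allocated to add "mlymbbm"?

1

"mlymbb" is already a path in the trie; the remaining "m" must be added.
New nodes needed: |"mlymbbm"| − 6 = 7 − 6 = 1.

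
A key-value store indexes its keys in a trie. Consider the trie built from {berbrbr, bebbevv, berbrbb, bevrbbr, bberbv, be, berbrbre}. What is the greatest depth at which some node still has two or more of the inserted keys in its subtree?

7

Look for the deepest trie node that still has at least two words in its subtree.
"berbrbr" and "berbrbre" agree on "berbrbr" (7 characters) before diverging; nothing deeper is shared.
Longest shared-prefix length: 7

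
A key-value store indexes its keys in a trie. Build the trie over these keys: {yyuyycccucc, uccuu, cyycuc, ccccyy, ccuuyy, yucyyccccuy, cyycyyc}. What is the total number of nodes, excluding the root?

Trace insertions, counting only characters that open a new branch:
  "yyuyycccucc" → 11 new (y, y, u, y, y, c, c, c, u, c, c)
  "uccuu" → 5 new (u, c, c, u, u)
  "cyycuc" → 6 new (c, y, y, c, u, c)
  "ccccyy" → prefix "c" already present; 5 new (c, c, c, y, y)
  "ccuuyy" → prefix "cc" already present; 4 new (u, u, y, y)
  "yucyyccccuy" → prefix "y" already present; 10 new (u, c, y, y, c, c, c, c, u, y)
  "cyycyyc" → prefix "cyyc" already present; 3 new (y, y, c)
Total nodes = 11 + 5 + 6 + 5 + 4 + 10 + 3 = 44

44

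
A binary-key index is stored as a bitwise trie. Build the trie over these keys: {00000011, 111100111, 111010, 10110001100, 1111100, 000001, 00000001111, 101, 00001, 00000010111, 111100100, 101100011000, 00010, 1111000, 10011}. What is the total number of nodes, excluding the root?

53

For each word, the new-node count is its length minus the longest prefix already in the trie:
  "00000011" → 8 new (0, 0, 0, 0, 0, 0, 1, 1)
  "111100111" → 9 new (1, 1, 1, 1, 0, 0, 1, 1, 1)
  "111010" → prefix "111" already present; 3 new (0, 1, 0)
  "10110001100" → prefix "1" already present; 10 new (0, 1, 1, 0, 0, 0, 1, 1, 0, 0)
  "1111100" → prefix "1111" already present; 3 new (1, 0, 0)
  "000001" → prefix "00000" already present; 1 new (1)
  "00000001111" → prefix "000000" already present; 5 new (0, 1, 1, 1, 1)
  "101" → prefix "101" already present; 0 new (none)
  "00001" → prefix "0000" already present; 1 new (1)
  "00000010111" → prefix "0000001" already present; 4 new (0, 1, 1, 1)
  "111100100" → prefix "1111001" already present; 2 new (0, 0)
  "101100011000" → prefix "10110001100" already present; 1 new (0)
  "00010" → prefix "000" already present; 2 new (1, 0)
  "1111000" → prefix "111100" already present; 1 new (0)
  "10011" → prefix "10" already present; 3 new (0, 1, 1)
Total nodes = 8 + 9 + 3 + 10 + 3 + 1 + 5 + 0 + 1 + 4 + 2 + 1 + 2 + 1 + 3 = 53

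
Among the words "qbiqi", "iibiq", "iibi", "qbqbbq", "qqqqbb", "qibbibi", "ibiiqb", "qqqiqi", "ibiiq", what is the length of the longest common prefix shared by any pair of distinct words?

Look for the deepest trie node that still has at least two words in its subtree.
e.g. "ibiiq" and "ibiiqb" share the prefix "ibiiq" of length 5; no pair shares a longer one.
Longest shared-prefix length: 5

5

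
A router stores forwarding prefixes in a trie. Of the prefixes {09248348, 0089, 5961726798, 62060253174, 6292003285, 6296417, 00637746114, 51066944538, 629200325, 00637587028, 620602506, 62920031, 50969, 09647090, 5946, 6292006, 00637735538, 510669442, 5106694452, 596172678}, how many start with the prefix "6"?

7

Walk to "6"; the words in its subtree are exactly those with that prefix.
Words under "6": 620602506, 62060253174, 62920031, 629200325, 6292003285, 6292006, 6296417
Count: 7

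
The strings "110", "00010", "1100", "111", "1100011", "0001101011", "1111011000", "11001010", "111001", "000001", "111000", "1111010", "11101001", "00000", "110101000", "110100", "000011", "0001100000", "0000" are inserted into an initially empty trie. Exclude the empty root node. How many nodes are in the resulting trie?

55

Trace insertions, counting only characters that open a new branch:
  "110" → 3 new (1, 1, 0)
  "00010" → 5 new (0, 0, 0, 1, 0)
  "1100" → prefix "110" already present; 1 new (0)
  "111" → prefix "11" already present; 1 new (1)
  "1100011" → prefix "1100" already present; 3 new (0, 1, 1)
  "0001101011" → prefix "0001" already present; 6 new (1, 0, 1, 0, 1, 1)
  "1111011000" → prefix "111" already present; 7 new (1, 0, 1, 1, 0, 0, 0)
  "11001010" → prefix "1100" already present; 4 new (1, 0, 1, 0)
  "111001" → prefix "111" already present; 3 new (0, 0, 1)
  "000001" → prefix "000" already present; 3 new (0, 0, 1)
  "111000" → prefix "11100" already present; 1 new (0)
  "1111010" → prefix "111101" already present; 1 new (0)
  "11101001" → prefix "1110" already present; 4 new (1, 0, 0, 1)
  "00000" → prefix "00000" already present; 0 new (none)
  "110101000" → prefix "110" already present; 6 new (1, 0, 1, 0, 0, 0)
  "110100" → prefix "11010" already present; 1 new (0)
  "000011" → prefix "0000" already present; 2 new (1, 1)
  "0001100000" → prefix "000110" already present; 4 new (0, 0, 0, 0)
  "0000" → prefix "0000" already present; 0 new (none)
Total nodes = 3 + 5 + 1 + 1 + 3 + 6 + 7 + 4 + 3 + 3 + 1 + 1 + 4 + 0 + 6 + 1 + 2 + 4 + 0 = 55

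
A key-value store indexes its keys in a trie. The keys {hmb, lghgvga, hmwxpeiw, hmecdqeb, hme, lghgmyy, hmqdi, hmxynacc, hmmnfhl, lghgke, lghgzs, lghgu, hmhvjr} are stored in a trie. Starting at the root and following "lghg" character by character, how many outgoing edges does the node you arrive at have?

The children of the "lghg" node are the distinct next characters among strings starting with "lghg".
Distinct next characters after "lghg": k, m, u, v, z.
That node has 5 child edges.

5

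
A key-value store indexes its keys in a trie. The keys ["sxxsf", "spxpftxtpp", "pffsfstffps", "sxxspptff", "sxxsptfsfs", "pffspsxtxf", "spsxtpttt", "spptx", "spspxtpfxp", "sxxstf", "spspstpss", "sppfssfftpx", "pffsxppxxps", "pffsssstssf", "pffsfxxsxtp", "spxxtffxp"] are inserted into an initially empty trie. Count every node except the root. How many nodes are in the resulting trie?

99

For each word, the new-node count is its length minus the longest prefix already in the trie:
  "sxxsf" → 5 new (s, x, x, s, f)
  "spxpftxtpp" → prefix "s" already present; 9 new (p, x, p, f, t, x, t, p, p)
  "pffsfstffps" → 11 new (p, f, f, s, f, s, t, f, f, p, s)
  "sxxspptff" → prefix "sxxs" already present; 5 new (p, p, t, f, f)
  "sxxsptfsfs" → prefix "sxxsp" already present; 5 new (t, f, s, f, s)
  "pffspsxtxf" → prefix "pffs" already present; 6 new (p, s, x, t, x, f)
  "spsxtpttt" → prefix "sp" already present; 7 new (s, x, t, p, t, t, t)
  "spptx" → prefix "sp" already present; 3 new (p, t, x)
  "spspxtpfxp" → prefix "sps" already present; 7 new (p, x, t, p, f, x, p)
  "sxxstf" → prefix "sxxs" already present; 2 new (t, f)
  "spspstpss" → prefix "spsp" already present; 5 new (s, t, p, s, s)
  "sppfssfftpx" → prefix "spp" already present; 8 new (f, s, s, f, f, t, p, x)
  "pffsxppxxps" → prefix "pffs" already present; 7 new (x, p, p, x, x, p, s)
  "pffsssstssf" → prefix "pffs" already present; 7 new (s, s, s, t, s, s, f)
  "pffsfxxsxtp" → prefix "pffsf" already present; 6 new (x, x, s, x, t, p)
  "spxxtffxp" → prefix "spx" already present; 6 new (x, t, f, f, x, p)
Total nodes = 5 + 9 + 11 + 5 + 5 + 6 + 7 + 3 + 7 + 2 + 5 + 8 + 7 + 7 + 6 + 6 = 99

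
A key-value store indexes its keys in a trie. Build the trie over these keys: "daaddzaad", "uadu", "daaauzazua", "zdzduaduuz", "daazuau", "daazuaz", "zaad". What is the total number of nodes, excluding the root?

Trie structure (* marks end of a word):
(root)
├─ d
│  └─ a
│     └─ a
│        ├─ a
│        │  └─ u
│        │     └─ z
│        │        └─ a
│        │           └─ z
│        │              └─ u
│        │                 └─ a *
│        ├─ d
│        │  └─ d
│        │     └─ z
│        │        └─ a
│        │           └─ a
│        │              └─ d *
│        └─ z
│           └─ u
│              └─ a
│                 ├─ u *
│                 └─ z *
├─ u
│  └─ a
│     └─ d
│        └─ u *
└─ z
   ├─ a
   │  └─ a
   │     └─ d *
   └─ d
      └─ z
         └─ d
            └─ u
               └─ a
                  └─ d
                     └─ u
                        └─ u
                           └─ z *
Counting every labelled node above: 38.

38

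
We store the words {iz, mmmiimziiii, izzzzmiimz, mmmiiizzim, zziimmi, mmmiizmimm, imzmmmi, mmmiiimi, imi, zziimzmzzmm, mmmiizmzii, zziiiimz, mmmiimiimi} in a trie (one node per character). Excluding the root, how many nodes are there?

Trace insertions, counting only characters that open a new branch:
  "iz" → 2 new (i, z)
  "mmmiimziiii" → 11 new (m, m, m, i, i, m, z, i, i, i, i)
  "izzzzmiimz" → prefix "iz" already present; 8 new (z, z, z, m, i, i, m, z)
  "mmmiiizzim" → prefix "mmmii" already present; 5 new (i, z, z, i, m)
  "zziimmi" → 7 new (z, z, i, i, m, m, i)
  "mmmiizmimm" → prefix "mmmii" already present; 5 new (z, m, i, m, m)
  "imzmmmi" → prefix "i" already present; 6 new (m, z, m, m, m, i)
  "mmmiiimi" → prefix "mmmiii" already present; 2 new (m, i)
  "imi" → prefix "im" already present; 1 new (i)
  "zziimzmzzmm" → prefix "zziim" already present; 6 new (z, m, z, z, m, m)
  "mmmiizmzii" → prefix "mmmiizm" already present; 3 new (z, i, i)
  "zziiiimz" → prefix "zzii" already present; 4 new (i, i, m, z)
  "mmmiimiimi" → prefix "mmmiim" already present; 4 new (i, i, m, i)
Total nodes = 2 + 11 + 8 + 5 + 7 + 5 + 6 + 2 + 1 + 6 + 3 + 4 + 4 = 64

64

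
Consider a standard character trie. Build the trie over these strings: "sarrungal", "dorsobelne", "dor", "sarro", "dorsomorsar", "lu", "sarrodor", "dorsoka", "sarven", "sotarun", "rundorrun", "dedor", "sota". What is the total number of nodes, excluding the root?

55

Trace insertions, counting only characters that open a new branch:
  "sarrungal" → 9 new (s, a, r, r, u, n, g, a, l)
  "dorsobelne" → 10 new (d, o, r, s, o, b, e, l, n, e)
  "dor" → prefix "dor" already present; 0 new (none)
  "sarro" → prefix "sarr" already present; 1 new (o)
  "dorsomorsar" → prefix "dorso" already present; 6 new (m, o, r, s, a, r)
  "lu" → 2 new (l, u)
  "sarrodor" → prefix "sarro" already present; 3 new (d, o, r)
  "dorsoka" → prefix "dorso" already present; 2 new (k, a)
  "sarven" → prefix "sar" already present; 3 new (v, e, n)
  "sotarun" → prefix "s" already present; 6 new (o, t, a, r, u, n)
  "rundorrun" → 9 new (r, u, n, d, o, r, r, u, n)
  "dedor" → prefix "d" already present; 4 new (e, d, o, r)
  "sota" → prefix "sota" already present; 0 new (none)
Total nodes = 9 + 10 + 0 + 1 + 6 + 2 + 3 + 2 + 3 + 6 + 9 + 4 + 0 = 55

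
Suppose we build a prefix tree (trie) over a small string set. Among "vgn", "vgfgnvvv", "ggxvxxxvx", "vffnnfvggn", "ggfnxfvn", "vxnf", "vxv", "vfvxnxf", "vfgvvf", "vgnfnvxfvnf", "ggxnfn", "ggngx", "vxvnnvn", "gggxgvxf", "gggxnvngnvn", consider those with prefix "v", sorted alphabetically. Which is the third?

vfvxnxf

Filter for "v…" and sort: "vffnnfvggn", "vfgvvf", "vfvxnxf", "vgfgnvvv", "vgn", "vgnfnvxfvnf", "vxnf", "vxv", "vxvnnvn"
The 3rd is vfvxnxf.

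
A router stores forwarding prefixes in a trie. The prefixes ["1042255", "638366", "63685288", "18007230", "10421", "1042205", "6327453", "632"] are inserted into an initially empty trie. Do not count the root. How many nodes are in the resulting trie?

34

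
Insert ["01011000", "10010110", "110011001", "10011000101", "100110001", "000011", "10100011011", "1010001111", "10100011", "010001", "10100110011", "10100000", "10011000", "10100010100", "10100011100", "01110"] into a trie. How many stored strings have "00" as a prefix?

1

Filter for entries beginning with "00":
Matches: "000011"
Count: 1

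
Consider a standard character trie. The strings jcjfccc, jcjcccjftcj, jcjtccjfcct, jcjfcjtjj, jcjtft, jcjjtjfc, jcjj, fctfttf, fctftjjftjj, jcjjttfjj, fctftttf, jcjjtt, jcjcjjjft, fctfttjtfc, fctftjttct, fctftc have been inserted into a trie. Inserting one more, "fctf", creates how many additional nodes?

Every character of "fctf" already lies on an existing path (it is a prefix of some stored word).
No new nodes are needed: 0.

0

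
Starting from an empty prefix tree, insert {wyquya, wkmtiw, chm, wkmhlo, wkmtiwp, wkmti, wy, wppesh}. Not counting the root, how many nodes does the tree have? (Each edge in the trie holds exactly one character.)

23

Count nodes per top-level branch (shared prefixes stored once):
  'c'-branch (chm): 3 nodes
  'w'-branch (wkmhlo, wkmti, wkmtiw, wkmtiwp, wppesh, wy, wyquya): 20 nodes
Sum: 23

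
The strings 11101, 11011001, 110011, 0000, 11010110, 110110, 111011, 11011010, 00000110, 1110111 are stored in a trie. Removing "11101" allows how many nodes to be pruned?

Walk "11101" from the leaf back toward the root, removing each node that no remaining word uses.
Every node on "11101" is still needed (e.g. by "111011"), so nothing is freed.
Nodes removed: 0

0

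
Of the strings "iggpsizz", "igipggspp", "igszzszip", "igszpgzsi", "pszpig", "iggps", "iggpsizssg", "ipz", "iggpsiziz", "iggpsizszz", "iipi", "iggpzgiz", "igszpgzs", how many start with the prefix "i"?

12

Filter for entries beginning with "i":
Words under "i": iggps, iggpsiziz, iggpsizssg, iggpsizszz, iggpsizz, iggpzgiz, igipggspp, igszpgzs, igszpgzsi, igszzszip, iipi, ipz
Count: 12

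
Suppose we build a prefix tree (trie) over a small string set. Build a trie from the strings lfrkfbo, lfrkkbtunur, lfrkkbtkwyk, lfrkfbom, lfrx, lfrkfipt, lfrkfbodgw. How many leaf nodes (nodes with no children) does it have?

6

A leaf is a node with no children — equivalently, the end of a word that is not a proper prefix of any other stored word.
Those words: "lfrkfbodgw", "lfrkfbom", "lfrkfipt", "lfrkkbtkwyk", "lfrkkbtunur", "lfrx"
Leaf count: 6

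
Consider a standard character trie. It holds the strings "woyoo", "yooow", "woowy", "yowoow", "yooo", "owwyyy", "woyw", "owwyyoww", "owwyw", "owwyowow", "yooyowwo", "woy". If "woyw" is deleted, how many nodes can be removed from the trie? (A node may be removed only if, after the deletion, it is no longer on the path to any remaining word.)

Walk "woyw" from the leaf back toward the root, removing each node that no remaining word uses.
The suffix "w" (1 node) is used only by "woyw"; the node for "woy" still has the child "o", so pruning stops there.
Nodes removed: 1

1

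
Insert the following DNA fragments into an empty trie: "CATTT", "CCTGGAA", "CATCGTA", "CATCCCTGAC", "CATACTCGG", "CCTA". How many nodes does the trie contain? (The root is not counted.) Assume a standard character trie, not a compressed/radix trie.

For each word, the new-node count is its length minus the longest prefix already in the trie:
  "CATTT" → 5 new (C, A, T, T, T)
  "CCTGGAA" → prefix "C" already present; 6 new (C, T, G, G, A, A)
  "CATCGTA" → prefix "CAT" already present; 4 new (C, G, T, A)
  "CATCCCTGAC" → prefix "CATC" already present; 6 new (C, C, T, G, A, C)
  "CATACTCGG" → prefix "CAT" already present; 6 new (A, C, T, C, G, G)
  "CCTA" → prefix "CCT" already present; 1 new (A)
Total nodes = 5 + 6 + 4 + 6 + 6 + 1 = 28

28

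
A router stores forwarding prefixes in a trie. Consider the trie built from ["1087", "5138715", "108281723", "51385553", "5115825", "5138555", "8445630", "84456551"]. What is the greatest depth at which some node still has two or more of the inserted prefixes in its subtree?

Equivalently: take the maximum, over all pairs, of their longest common prefix length.
e.g. "5138555" and "51385553" share the prefix "5138555" of length 7; no pair shares a longer one.
Longest shared-prefix length: 7

7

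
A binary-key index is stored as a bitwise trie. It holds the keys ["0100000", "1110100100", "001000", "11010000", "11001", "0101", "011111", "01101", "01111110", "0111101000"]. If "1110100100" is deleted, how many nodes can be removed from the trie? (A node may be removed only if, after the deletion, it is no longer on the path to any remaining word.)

8

Walk "1110100100" from the leaf back toward the root, removing each node that no remaining word uses.
The suffix "10100100" (8 nodes) is used only by "1110100100"; the node for "11" still has the child "0", so pruning stops there.
Nodes removed: 8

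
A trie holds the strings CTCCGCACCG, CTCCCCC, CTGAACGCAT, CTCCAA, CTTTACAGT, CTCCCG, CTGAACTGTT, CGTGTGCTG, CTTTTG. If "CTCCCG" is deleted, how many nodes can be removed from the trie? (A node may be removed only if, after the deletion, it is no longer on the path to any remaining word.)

1

A node on "CTCCCG"'s path can go only if nothing else ends at it or branches off below it.
The suffix "G" (1 node) is used only by "CTCCCG"; the node for "CTCCC" still has the child "C", so pruning stops there.
Nodes removed: 1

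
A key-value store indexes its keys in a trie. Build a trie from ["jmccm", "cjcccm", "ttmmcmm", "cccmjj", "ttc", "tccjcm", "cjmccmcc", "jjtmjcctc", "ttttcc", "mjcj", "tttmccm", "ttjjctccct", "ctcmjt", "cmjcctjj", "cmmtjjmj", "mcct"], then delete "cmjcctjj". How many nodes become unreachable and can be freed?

After clearing the end-marker at "cmjcctjj", prune upward until reaching a node still needed by another word.
The suffix "jcctjj" (6 nodes) is used only by "cmjcctjj"; the node for "cm" still has the child "m", so pruning stops there.
Nodes removed: 6

6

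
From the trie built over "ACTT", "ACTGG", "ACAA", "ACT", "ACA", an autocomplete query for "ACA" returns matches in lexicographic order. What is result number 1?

ACA

DFS of the "ACA" subtree visits, in order: "ACA", "ACAA"
The 1st is ACA.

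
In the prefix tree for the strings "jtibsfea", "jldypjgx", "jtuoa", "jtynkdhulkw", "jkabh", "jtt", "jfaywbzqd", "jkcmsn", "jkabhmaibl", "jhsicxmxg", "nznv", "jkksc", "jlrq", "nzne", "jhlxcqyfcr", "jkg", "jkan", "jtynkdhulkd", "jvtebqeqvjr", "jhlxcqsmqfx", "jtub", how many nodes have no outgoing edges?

20

A leaf is a node with no children — equivalently, the end of a word that is not a proper prefix of any other stored word.
Those words: "jfaywbzqd", "jhlxcqsmqfx", "jhlxcqyfcr", "jhsicxmxg", "jkabhmaibl", "jkan", "jkcmsn", "jkg", "jkksc", "jldypjgx", "jlrq", "jtibsfea", "jtt", "jtub", "jtuoa", "jtynkdhulkd", "jtynkdhulkw", "jvtebqeqvjr", "nzne", "nznv"
Leaf count: 20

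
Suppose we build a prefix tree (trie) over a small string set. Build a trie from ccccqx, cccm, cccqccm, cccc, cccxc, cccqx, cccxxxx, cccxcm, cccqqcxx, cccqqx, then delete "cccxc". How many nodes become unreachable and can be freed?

0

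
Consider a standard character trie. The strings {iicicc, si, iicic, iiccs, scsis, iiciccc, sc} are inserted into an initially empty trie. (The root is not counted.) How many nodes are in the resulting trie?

15

Count nodes per top-level branch (shared prefixes stored once):
  'i'-branch (iiccs, iicic, iicicc, iiciccc): 9 nodes
  's'-branch (sc, scsis, si): 6 nodes
Sum: 15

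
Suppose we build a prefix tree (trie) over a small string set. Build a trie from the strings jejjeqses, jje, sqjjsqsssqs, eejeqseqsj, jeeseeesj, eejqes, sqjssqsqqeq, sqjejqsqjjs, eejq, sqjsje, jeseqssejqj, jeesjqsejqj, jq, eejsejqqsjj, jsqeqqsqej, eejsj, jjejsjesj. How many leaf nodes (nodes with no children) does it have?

15

Leaves are exactly the stored words that no other stored word extends.
Those words: "eejeqseqsj", "eejqes", "eejsejqqsjj", "eejsj", "jeeseeesj", "jeesjqsejqj", "jejjeqses", "jeseqssejqj", "jjejsjesj", "jq", "jsqeqqsqej", "sqjejqsqjjs", "sqjjsqsssqs", "sqjsje", "sqjssqsqqeq"
Leaf count: 15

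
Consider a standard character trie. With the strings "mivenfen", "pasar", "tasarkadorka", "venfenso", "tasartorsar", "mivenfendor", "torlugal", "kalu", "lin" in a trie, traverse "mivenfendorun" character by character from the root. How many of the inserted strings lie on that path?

2

Check each prefix of "mivenfendorun" against the stored set — each match is an end-marker on the path.
Prefixes of the query that are stored words: "mivenfen", "mivenfendor"
Count: 2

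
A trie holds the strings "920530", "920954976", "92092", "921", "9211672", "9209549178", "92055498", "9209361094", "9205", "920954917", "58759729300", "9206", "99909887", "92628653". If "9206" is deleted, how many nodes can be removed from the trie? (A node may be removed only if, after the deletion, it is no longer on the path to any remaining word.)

After clearing the end-marker at "9206", prune upward until reaching a node still needed by another word.
The suffix "6" (1 node) is used only by "9206"; the node for "920" still has the child "5", so pruning stops there.
Nodes removed: 1

1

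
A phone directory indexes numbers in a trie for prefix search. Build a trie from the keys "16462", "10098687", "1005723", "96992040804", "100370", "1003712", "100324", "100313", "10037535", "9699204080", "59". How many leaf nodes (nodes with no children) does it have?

10

A leaf is a node with no children — equivalently, the end of a word that is not a proper prefix of any other stored word.
Those words: "100313", "100324", "100370", "1003712", "10037535", "1005723", "10098687", "16462", "59", "96992040804"
Leaf count: 10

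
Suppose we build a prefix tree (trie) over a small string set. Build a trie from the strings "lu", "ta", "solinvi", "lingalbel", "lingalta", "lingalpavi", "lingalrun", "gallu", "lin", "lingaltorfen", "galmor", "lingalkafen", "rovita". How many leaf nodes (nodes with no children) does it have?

12

A leaf is a node with no children — equivalently, the end of a word that is not a proper prefix of any other stored word.
Those words: "gallu", "galmor", "lingalbel", "lingalkafen", "lingalpavi", "lingalrun", "lingalta", "lingaltorfen", "lu", "rovita", "solinvi", "ta"
Leaf count: 12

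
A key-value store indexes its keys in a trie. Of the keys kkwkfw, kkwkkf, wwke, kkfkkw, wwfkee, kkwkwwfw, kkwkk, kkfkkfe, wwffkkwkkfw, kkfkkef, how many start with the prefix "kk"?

7

Walk to "kk"; the words in its subtree are exactly those with that prefix.
Words under "kk": kkfkkef, kkfkkfe, kkfkkw, kkwkfw, kkwkk, kkwkkf, kkwkwwfw
Count: 7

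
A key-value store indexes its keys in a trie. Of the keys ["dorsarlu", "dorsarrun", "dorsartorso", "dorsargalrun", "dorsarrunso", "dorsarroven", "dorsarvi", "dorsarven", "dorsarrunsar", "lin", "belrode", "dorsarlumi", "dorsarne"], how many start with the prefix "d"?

11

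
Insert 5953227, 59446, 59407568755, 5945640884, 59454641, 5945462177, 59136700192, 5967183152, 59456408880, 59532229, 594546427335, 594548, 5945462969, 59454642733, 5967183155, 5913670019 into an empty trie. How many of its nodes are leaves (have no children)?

A leaf is a node with no children — equivalently, the end of a word that is not a proper prefix of any other stored word.
Those words: "59136700192", "59407568755", "59446", "5945462177", "5945462969", "59454641", "594546427335", "594548", "5945640884", "59456408880", "59532229", "5953227", "5967183152", "5967183155"
Leaf count: 14

14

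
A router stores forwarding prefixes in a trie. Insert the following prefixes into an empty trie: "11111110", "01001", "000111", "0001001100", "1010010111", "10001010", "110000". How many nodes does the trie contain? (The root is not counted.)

Count nodes per top-level branch (shared prefixes stored once):
  '0'-branch (0001001100, 000111, 01001): 16 nodes
  '1'-branch (10001010, 1010010111, 110000, 11111110): 27 nodes
Sum: 43

43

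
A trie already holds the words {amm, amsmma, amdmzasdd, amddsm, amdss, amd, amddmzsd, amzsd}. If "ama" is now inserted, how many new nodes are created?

1

The longest prefix of "ama" already in the trie is "am" (length 2).
Each of the 1 remaining characters creates one node.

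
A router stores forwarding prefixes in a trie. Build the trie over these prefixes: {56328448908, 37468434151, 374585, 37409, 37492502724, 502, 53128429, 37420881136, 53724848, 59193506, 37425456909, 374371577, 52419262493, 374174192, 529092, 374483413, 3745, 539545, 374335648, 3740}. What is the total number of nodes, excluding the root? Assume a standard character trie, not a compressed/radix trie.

113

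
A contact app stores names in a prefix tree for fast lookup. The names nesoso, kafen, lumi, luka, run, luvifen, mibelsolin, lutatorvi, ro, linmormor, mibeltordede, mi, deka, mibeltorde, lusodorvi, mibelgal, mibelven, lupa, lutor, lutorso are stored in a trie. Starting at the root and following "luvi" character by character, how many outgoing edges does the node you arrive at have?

Walk "luvi" from the root, arriving at one node.
Distinct next characters after "luvi": f.
That node has 1 child edge.

1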